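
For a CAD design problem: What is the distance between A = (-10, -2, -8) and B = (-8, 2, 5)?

d = √[(x₂-x₁)² + (y₂-y₁)² + (z₂-z₁)²]
  = √[2² + 4² + 13²]
  = √[4 + 16 + 169]
  = √189
  ≈ 13.75

13.75


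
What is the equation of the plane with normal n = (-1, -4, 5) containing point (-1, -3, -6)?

The plane through P with normal n = (a, b, c) satisfies n·(r - P) = 0,
i.e. ax + by + cz = a·x₀ + b·y₀ + c·z₀.
d = (-1)·(-1) + (-4)·(-3) + 5·(-6)
  = 1 + 12 - 30
  = -17
Equation: -x - 4y + 5z = -17

-x - 4y + 5z = -17


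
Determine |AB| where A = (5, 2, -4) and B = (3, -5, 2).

d = √[(x₂-x₁)² + (y₂-y₁)² + (z₂-z₁)²]
  = √[(-2)² + (-7)² + 6²]
  = √[4 + 49 + 36]
  = √89
  ≈ 9.434

9.434


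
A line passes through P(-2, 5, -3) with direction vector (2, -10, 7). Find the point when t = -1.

P(t) = P + t·d
  = (-2 + 2·(-1), 5 + (-10)·(-1), -3 + 7·(-1))
  = (-2 - 2, 5 + 10, -3 - 7)
  = (-4, 15, -10)

(-4, 15, -10)


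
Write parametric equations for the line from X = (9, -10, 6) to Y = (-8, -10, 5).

Direction vector d = Y - X = (-8 - 9, -10 + 10, 5 - 6) = (-17, 0, -1)
Parametric form r = X + t·d:
x = 9 - 17t, y = -10, z = 6 - t

x = 9 - 17t, y = -10, z = 6 - t


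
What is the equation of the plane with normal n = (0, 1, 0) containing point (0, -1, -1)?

The plane through P with normal n = (a, b, c) satisfies n·(r - P) = 0,
i.e. ax + by + cz = a·x₀ + b·y₀ + c·z₀.
d = 0·0 + 1·(-1) + 0·(-1)
  = 0 - 1 + 0
  = -1
Equation: y = -1

y = -1


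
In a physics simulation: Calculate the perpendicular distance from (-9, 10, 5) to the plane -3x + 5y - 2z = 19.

distance = |a·x₀ + b·y₀ + c·z₀ - d| / √(a² + b² + c²)
  = |(-3)·(-9) + 5·10 + (-2)·5 - 19| / √((-3)² + 5² + (-2)²)
  = |27 + 50 - 10 - 19| / √(9 + 25 + 4)
  = |48| / √38
  = 48 / 6.164
  ≈ 7.787

7.787


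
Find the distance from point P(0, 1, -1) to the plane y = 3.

distance = |a·x₀ + b·y₀ + c·z₀ - d| / √(a² + b² + c²)
  = |0·0 + 1·1 + 0·(-1) - 3| / √(0² + 1² + 0²)
  = |0 + 1 + 0 - 3| / √(0 + 1 + 0)
  = |-2| / √1
  = 2 / 1
  ≈ 2

2


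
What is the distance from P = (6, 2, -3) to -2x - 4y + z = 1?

distance = |a·x₀ + b·y₀ + c·z₀ - d| / √(a² + b² + c²)
  = |(-2)·6 + (-4)·2 + 1·(-3) - 1| / √((-2)² + (-4)² + 1²)
  = |-12 - 8 - 3 - 1| / √(4 + 16 + 1)
  = |-24| / √21
  = 24 / 4.583
  ≈ 5.237

5.237


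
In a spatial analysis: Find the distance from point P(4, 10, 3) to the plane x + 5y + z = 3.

distance = |a·x₀ + b·y₀ + c·z₀ - d| / √(a² + b² + c²)
  = |1·4 + 5·10 + 1·3 - 3| / √(1² + 5² + 1²)
  = |4 + 50 + 3 - 3| / √(1 + 25 + 1)
  = |54| / √27
  = 54 / 5.196
  ≈ 10.39

10.39


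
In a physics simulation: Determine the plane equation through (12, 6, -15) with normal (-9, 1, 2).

The plane through P with normal n = (a, b, c) satisfies n·(r - P) = 0,
i.e. ax + by + cz = a·x₀ + b·y₀ + c·z₀.
d = (-9)·12 + 1·6 + 2·(-15)
  = -108 + 6 - 30
  = -132
Equation: -9x + y + 2z = -132

-9x + y + 2z = -132


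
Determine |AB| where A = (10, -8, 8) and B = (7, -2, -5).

d = √[(x₂-x₁)² + (y₂-y₁)² + (z₂-z₁)²]
  = √[(-3)² + 6² + (-13)²]
  = √[9 + 36 + 169]
  = √214
  ≈ 14.63

14.63


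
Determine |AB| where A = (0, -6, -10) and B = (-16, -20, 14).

d = √[(x₂-x₁)² + (y₂-y₁)² + (z₂-z₁)²]
  = √[(-16)² + (-14)² + 24²]
  = √[256 + 196 + 576]
  = √1028
  ≈ 32.06

32.06


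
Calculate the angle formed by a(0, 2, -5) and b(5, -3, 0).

a·b = 0·5 + 2·(-3) + (-5)·0 = 0 - 6 + 0 = -6
|a| = √(0² + 2² + (-5)²) = √29 ≈ 5.385
|b| = √(5² + (-3)² + 0²) = √34 ≈ 5.831
cos θ = (a·b)/(|a||b|) = -6/(5.385·5.831) ≈ -0.1911
θ = arccos(-0.1911) ≈ 101°

101°


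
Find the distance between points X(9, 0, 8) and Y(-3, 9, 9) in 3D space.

d = √[(x₂-x₁)² + (y₂-y₁)² + (z₂-z₁)²]
  = √[(-12)² + 9² + 1²]
  = √[144 + 81 + 1]
  = √226
  ≈ 15.03

15.03


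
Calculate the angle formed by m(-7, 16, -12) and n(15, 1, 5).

m·n = (-7)·15 + 16·1 + (-12)·5 = -105 + 16 - 60 = -149
|m| = √((-7)² + 16² + (-12)²) = √449 ≈ 21.19
|n| = √(15² + 1² + 5²) = √251 ≈ 15.84
cos θ = (m·n)/(|m||n|) = -149/(21.19·15.84) ≈ -0.4438
θ = arccos(-0.4438) ≈ 116.3°

116.3°


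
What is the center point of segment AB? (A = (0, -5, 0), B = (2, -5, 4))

M = ((x₁+x₂)/2, (y₁+y₂)/2, (z₁+z₂)/2)
  = ((0 + 2)/2, (-5 - 5)/2, (0 + 4)/2)
  = (2/2, -10/2, 4/2)
  = (1, -5, 2)

(1, -5, 2)


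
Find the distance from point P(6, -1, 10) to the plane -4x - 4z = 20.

distance = |a·x₀ + b·y₀ + c·z₀ - d| / √(a² + b² + c²)
  = |(-4)·6 + 0·(-1) + (-4)·10 - 20| / √((-4)² + 0² + (-4)²)
  = |-24 + 0 - 40 - 20| / √(16 + 0 + 16)
  = |-84| / √32
  = 84 / 5.657
  ≈ 14.85

14.85


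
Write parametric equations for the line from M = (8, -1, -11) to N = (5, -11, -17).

Direction vector d = N - M = (5 - 8, -11 + 1, -17 + 11) = (-3, -10, -6)
Parametric form r = M + t·d:
x = 8 - 3t, y = -1 - 10t, z = -11 - 6t

x = 8 - 3t, y = -1 - 10t, z = -11 - 6t


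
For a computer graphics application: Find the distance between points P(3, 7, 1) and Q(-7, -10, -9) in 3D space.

d = √[(x₂-x₁)² + (y₂-y₁)² + (z₂-z₁)²]
  = √[(-10)² + (-17)² + (-10)²]
  = √[100 + 289 + 100]
  = √489
  ≈ 22.11

22.11


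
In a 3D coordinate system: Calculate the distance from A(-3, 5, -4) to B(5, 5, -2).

d = √[(x₂-x₁)² + (y₂-y₁)² + (z₂-z₁)²]
  = √[8² + 0² + 2²]
  = √[64 + 0 + 4]
  = √68
  ≈ 8.246

8.246


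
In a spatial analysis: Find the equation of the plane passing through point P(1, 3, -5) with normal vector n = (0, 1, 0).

The plane through P with normal n = (a, b, c) satisfies n·(r - P) = 0,
i.e. ax + by + cz = a·x₀ + b·y₀ + c·z₀.
d = 0·1 + 1·3 + 0·(-5)
  = 0 + 3 + 0
  = 3
Equation: y = 3

y = 3


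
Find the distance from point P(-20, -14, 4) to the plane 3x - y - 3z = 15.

distance = |a·x₀ + b·y₀ + c·z₀ - d| / √(a² + b² + c²)
  = |3·(-20) + (-1)·(-14) + (-3)·4 - 15| / √(3² + (-1)² + (-3)²)
  = |-60 + 14 - 12 - 15| / √(9 + 1 + 9)
  = |-73| / √19
  = 73 / 4.359
  ≈ 16.75

16.75


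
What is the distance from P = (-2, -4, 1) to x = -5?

distance = |a·x₀ + b·y₀ + c·z₀ - d| / √(a² + b² + c²)
  = |1·(-2) + 0·(-4) + 0·1 - (-5)| / √(1² + 0² + 0²)
  = |-2 + 0 + 0 + 5| / √(1 + 0 + 0)
  = |3| / √1
  = 3 / 1
  ≈ 3

3


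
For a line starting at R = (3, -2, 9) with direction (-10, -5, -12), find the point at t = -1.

P(t) = R + t·d
  = (3 + (-10)·(-1), -2 + (-5)·(-1), 9 + (-12)·(-1))
  = (3 + 10, -2 + 5, 9 + 12)
  = (13, 3, 21)

(13, 3, 21)


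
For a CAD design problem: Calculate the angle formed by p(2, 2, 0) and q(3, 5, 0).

p·q = 2·3 + 2·5 + 0·0 = 6 + 10 + 0 = 16
|p| = √(2² + 2² + 0²) = √8 ≈ 2.828
|q| = √(3² + 5² + 0²) = √34 ≈ 5.831
cos θ = (p·q)/(|p||q|) = 16/(2.828·5.831) ≈ 0.9701
θ = arccos(0.9701) ≈ 14.04°

14.04°


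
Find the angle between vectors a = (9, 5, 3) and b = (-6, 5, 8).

a·b = 9·(-6) + 5·5 + 3·8 = -54 + 25 + 24 = -5
|a| = √(9² + 5² + 3²) = √115 ≈ 10.72
|b| = √((-6)² + 5² + 8²) = √125 ≈ 11.18
cos θ = (a·b)/(|a||b|) = -5/(10.72·11.18) ≈ -0.0417
θ = arccos(-0.0417) ≈ 92.39°

92.39°


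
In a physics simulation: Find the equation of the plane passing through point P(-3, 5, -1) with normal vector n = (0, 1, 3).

The plane through P with normal n = (a, b, c) satisfies n·(r - P) = 0,
i.e. ax + by + cz = a·x₀ + b·y₀ + c·z₀.
d = 0·(-3) + 1·5 + 3·(-1)
  = 0 + 5 - 3
  = 2
Equation: y + 3z = 2

y + 3z = 2


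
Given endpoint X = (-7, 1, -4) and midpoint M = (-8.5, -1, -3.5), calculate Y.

Y = 2M - X
  = (2·(-8.5) - (-7), 2·(-1) - 1, 2·(-3.5) - (-4))
  = (-17 + 7, -2 - 1, -7 + 4)
  = (-10, -3, -3)

(-10, -3, -3)


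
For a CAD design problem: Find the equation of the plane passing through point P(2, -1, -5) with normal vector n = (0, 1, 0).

The plane through P with normal n = (a, b, c) satisfies n·(r - P) = 0,
i.e. ax + by + cz = a·x₀ + b·y₀ + c·z₀.
d = 0·2 + 1·(-1) + 0·(-5)
  = 0 - 1 + 0
  = -1
Equation: y = -1

y = -1


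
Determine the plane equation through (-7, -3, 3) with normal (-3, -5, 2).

The plane through P with normal n = (a, b, c) satisfies n·(r - P) = 0,
i.e. ax + by + cz = a·x₀ + b·y₀ + c·z₀.
d = (-3)·(-7) + (-5)·(-3) + 2·3
  = 21 + 15 + 6
  = 42
Equation: -3x - 5y + 2z = 42

-3x - 5y + 2z = 42


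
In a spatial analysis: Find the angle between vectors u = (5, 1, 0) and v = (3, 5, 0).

u·v = 5·3 + 1·5 + 0·0 = 15 + 5 + 0 = 20
|u| = √(5² + 1² + 0²) = √26 ≈ 5.099
|v| = √(3² + 5² + 0²) = √34 ≈ 5.831
cos θ = (u·v)/(|u||v|) = 20/(5.099·5.831) ≈ 0.6727
θ = arccos(0.6727) ≈ 47.73°

47.73°


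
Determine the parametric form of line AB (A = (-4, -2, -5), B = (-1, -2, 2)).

Direction vector d = B - A = (-1 + 4, -2 + 2, 2 + 5) = (3, 0, 7)
Parametric form r = A + t·d:
x = -4 + 3t, y = -2, z = -5 + 7t

x = -4 + 3t, y = -2, z = -5 + 7t


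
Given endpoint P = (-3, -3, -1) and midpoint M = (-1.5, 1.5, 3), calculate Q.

Q = 2M - P
  = (2·(-1.5) - (-3), 2·1.5 - (-3), 2·3 - (-1))
  = (-3 + 3, 3 + 3, 6 + 1)
  = (0, 6, 7)

(0, 6, 7)


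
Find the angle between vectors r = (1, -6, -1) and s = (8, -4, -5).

r·s = 1·8 + (-6)·(-4) + (-1)·(-5) = 8 + 24 + 5 = 37
|r| = √(1² + (-6)² + (-1)²) = √38 ≈ 6.164
|s| = √(8² + (-4)² + (-5)²) = √105 ≈ 10.25
cos θ = (r·s)/(|r||s|) = 37/(6.164·10.25) ≈ 0.5858
θ = arccos(0.5858) ≈ 54.14°

54.14°


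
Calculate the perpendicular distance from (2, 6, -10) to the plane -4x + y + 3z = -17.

distance = |a·x₀ + b·y₀ + c·z₀ - d| / √(a² + b² + c²)
  = |(-4)·2 + 1·6 + 3·(-10) - (-17)| / √((-4)² + 1² + 3²)
  = |-8 + 6 - 30 + 17| / √(16 + 1 + 9)
  = |-15| / √26
  = 15 / 5.099
  ≈ 2.942

2.942


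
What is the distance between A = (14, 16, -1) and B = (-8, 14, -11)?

d = √[(x₂-x₁)² + (y₂-y₁)² + (z₂-z₁)²]
  = √[(-22)² + (-2)² + (-10)²]
  = √[484 + 4 + 100]
  = √588
  ≈ 24.25

24.25


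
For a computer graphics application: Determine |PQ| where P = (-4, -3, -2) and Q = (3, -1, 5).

d = √[(x₂-x₁)² + (y₂-y₁)² + (z₂-z₁)²]
  = √[7² + 2² + 7²]
  = √[49 + 4 + 49]
  = √102
  ≈ 10.1

10.1


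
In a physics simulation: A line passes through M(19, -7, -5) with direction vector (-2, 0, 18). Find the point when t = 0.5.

P(t) = M + t·d
  = (19 + (-2)·0.5, -7 + 0·0.5, -5 + 18·0.5)
  = (19 - 1, -7 + 0, -5 + 9)
  = (18, -7, 4)

(18, -7, 4)


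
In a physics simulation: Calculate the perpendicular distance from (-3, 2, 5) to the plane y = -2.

distance = |a·x₀ + b·y₀ + c·z₀ - d| / √(a² + b² + c²)
  = |0·(-3) + 1·2 + 0·5 - (-2)| / √(0² + 1² + 0²)
  = |0 + 2 + 0 + 2| / √(0 + 1 + 0)
  = |4| / √1
  = 4 / 1
  ≈ 4

4


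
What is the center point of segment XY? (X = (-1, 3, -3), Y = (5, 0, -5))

M = ((x₁+x₂)/2, (y₁+y₂)/2, (z₁+z₂)/2)
  = ((-1 + 5)/2, (3 + 0)/2, (-3 - 5)/2)
  = (4/2, 3/2, -8/2)
  = (2, 1.5, -4)

(2, 1.5, -4)


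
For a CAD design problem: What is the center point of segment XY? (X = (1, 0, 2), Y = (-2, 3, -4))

M = ((x₁+x₂)/2, (y₁+y₂)/2, (z₁+z₂)/2)
  = ((1 - 2)/2, (0 + 3)/2, (2 - 4)/2)
  = (-1/2, 3/2, -2/2)
  = (-0.5, 1.5, -1)

(-0.5, 1.5, -1)


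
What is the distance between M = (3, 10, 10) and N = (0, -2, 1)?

d = √[(x₂-x₁)² + (y₂-y₁)² + (z₂-z₁)²]
  = √[(-3)² + (-12)² + (-9)²]
  = √[9 + 144 + 81]
  = √234
  ≈ 15.3

15.3


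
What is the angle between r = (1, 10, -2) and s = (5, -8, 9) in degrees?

r·s = 1·5 + 10·(-8) + (-2)·9 = 5 - 80 - 18 = -93
|r| = √(1² + 10² + (-2)²) = √105 ≈ 10.25
|s| = √(5² + (-8)² + 9²) = √170 ≈ 13.04
cos θ = (r·s)/(|r||s|) = -93/(10.25·13.04) ≈ -0.6961
θ = arccos(-0.6961) ≈ 134.1°

134.1°


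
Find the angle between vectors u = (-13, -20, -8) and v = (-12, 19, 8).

u·v = (-13)·(-12) + (-20)·19 + (-8)·8 = 156 - 380 - 64 = -288
|u| = √((-13)² + (-20)² + (-8)²) = √633 ≈ 25.16
|v| = √((-12)² + 19² + 8²) = √569 ≈ 23.85
cos θ = (u·v)/(|u||v|) = -288/(25.16·23.85) ≈ -0.4799
θ = arccos(-0.4799) ≈ 118.7°

118.7°


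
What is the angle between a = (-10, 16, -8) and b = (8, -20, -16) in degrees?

a·b = (-10)·8 + 16·(-20) + (-8)·(-16) = -80 - 320 + 128 = -272
|a| = √((-10)² + 16² + (-8)²) = √420 ≈ 20.49
|b| = √(8² + (-20)² + (-16)²) = √720 ≈ 26.83
cos θ = (a·b)/(|a||b|) = -272/(20.49·26.83) ≈ -0.4946
θ = arccos(-0.4946) ≈ 119.6°

119.6°


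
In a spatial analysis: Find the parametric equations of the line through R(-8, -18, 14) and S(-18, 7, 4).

Direction vector d = S - R = (-18 + 8, 7 + 18, 4 - 14) = (-10, 25, -10)
Parametric form r = R + t·d:
x = -8 - 10t, y = -18 + 25t, z = 14 - 10t

x = -8 - 10t, y = -18 + 25t, z = 14 - 10t


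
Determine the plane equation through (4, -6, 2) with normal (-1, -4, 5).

The plane through P with normal n = (a, b, c) satisfies n·(r - P) = 0,
i.e. ax + by + cz = a·x₀ + b·y₀ + c·z₀.
d = (-1)·4 + (-4)·(-6) + 5·2
  = -4 + 24 + 10
  = 30
Equation: -x - 4y + 5z = 30

-x - 4y + 5z = 30


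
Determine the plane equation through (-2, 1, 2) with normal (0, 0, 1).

The plane through P with normal n = (a, b, c) satisfies n·(r - P) = 0,
i.e. ax + by + cz = a·x₀ + b·y₀ + c·z₀.
d = 0·(-2) + 0·1 + 1·2
  = 0 + 0 + 2
  = 2
Equation: z = 2

z = 2


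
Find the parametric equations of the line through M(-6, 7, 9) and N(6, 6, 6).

Direction vector d = N - M = (6 + 6, 6 - 7, 6 - 9) = (12, -1, -3)
Parametric form r = M + t·d:
x = -6 + 12t, y = 7 - t, z = 9 - 3t

x = -6 + 12t, y = 7 - t, z = 9 - 3t


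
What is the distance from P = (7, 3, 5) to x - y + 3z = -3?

distance = |a·x₀ + b·y₀ + c·z₀ - d| / √(a² + b² + c²)
  = |1·7 + (-1)·3 + 3·5 - (-3)| / √(1² + (-1)² + 3²)
  = |7 - 3 + 15 + 3| / √(1 + 1 + 9)
  = |22| / √11
  = 22 / 3.317
  ≈ 6.633

6.633


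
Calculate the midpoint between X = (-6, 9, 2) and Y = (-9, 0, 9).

M = ((x₁+x₂)/2, (y₁+y₂)/2, (z₁+z₂)/2)
  = ((-6 - 9)/2, (9 + 0)/2, (2 + 9)/2)
  = (-15/2, 9/2, 11/2)
  = (-7.5, 4.5, 5.5)

(-7.5, 4.5, 5.5)


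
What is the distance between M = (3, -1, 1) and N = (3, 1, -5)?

d = √[(x₂-x₁)² + (y₂-y₁)² + (z₂-z₁)²]
  = √[0² + 2² + (-6)²]
  = √[0 + 4 + 36]
  = √40
  ≈ 6.325

6.325


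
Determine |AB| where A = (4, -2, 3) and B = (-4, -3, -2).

d = √[(x₂-x₁)² + (y₂-y₁)² + (z₂-z₁)²]
  = √[(-8)² + (-1)² + (-5)²]
  = √[64 + 1 + 25]
  = √90
  ≈ 9.487

9.487


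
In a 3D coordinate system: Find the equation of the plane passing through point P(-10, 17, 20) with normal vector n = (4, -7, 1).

The plane through P with normal n = (a, b, c) satisfies n·(r - P) = 0,
i.e. ax + by + cz = a·x₀ + b·y₀ + c·z₀.
d = 4·(-10) + (-7)·17 + 1·20
  = -40 - 119 + 20
  = -139
Equation: 4x - 7y + z = -139

4x - 7y + z = -139


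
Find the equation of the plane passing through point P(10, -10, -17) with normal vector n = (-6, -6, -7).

The plane through P with normal n = (a, b, c) satisfies n·(r - P) = 0,
i.e. ax + by + cz = a·x₀ + b·y₀ + c·z₀.
d = (-6)·10 + (-6)·(-10) + (-7)·(-17)
  = -60 + 60 + 119
  = 119
Equation: -6x - 6y - 7z = 119

-6x - 6y - 7z = 119


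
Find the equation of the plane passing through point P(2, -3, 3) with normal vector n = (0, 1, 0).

The plane through P with normal n = (a, b, c) satisfies n·(r - P) = 0,
i.e. ax + by + cz = a·x₀ + b·y₀ + c·z₀.
d = 0·2 + 1·(-3) + 0·3
  = 0 - 3 + 0
  = -3
Equation: y = -3

y = -3


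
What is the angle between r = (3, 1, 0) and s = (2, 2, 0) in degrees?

r·s = 3·2 + 1·2 + 0·0 = 6 + 2 + 0 = 8
|r| = √(3² + 1² + 0²) = √10 ≈ 3.162
|s| = √(2² + 2² + 0²) = √8 ≈ 2.828
cos θ = (r·s)/(|r||s|) = 8/(3.162·2.828) ≈ 0.8944
θ = arccos(0.8944) ≈ 26.57°

26.57°


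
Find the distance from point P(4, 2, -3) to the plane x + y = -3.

distance = |a·x₀ + b·y₀ + c·z₀ - d| / √(a² + b² + c²)
  = |1·4 + 1·2 + 0·(-3) - (-3)| / √(1² + 1² + 0²)
  = |4 + 2 + 0 + 3| / √(1 + 1 + 0)
  = |9| / √2
  = 9 / 1.414
  ≈ 6.364

6.364


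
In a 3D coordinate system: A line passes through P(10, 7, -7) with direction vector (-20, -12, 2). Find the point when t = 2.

P(t) = P + t·d
  = (10 + (-20)·2, 7 + (-12)·2, -7 + 2·2)
  = (10 - 40, 7 - 24, -7 + 4)
  = (-30, -17, -3)

(-30, -17, -3)


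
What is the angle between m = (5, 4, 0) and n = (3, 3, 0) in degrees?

m·n = 5·3 + 4·3 + 0·0 = 15 + 12 + 0 = 27
|m| = √(5² + 4² + 0²) = √41 ≈ 6.403
|n| = √(3² + 3² + 0²) = √18 ≈ 4.243
cos θ = (m·n)/(|m||n|) = 27/(6.403·4.243) ≈ 0.9939
θ = arccos(0.9939) ≈ 6.34°

6.34°


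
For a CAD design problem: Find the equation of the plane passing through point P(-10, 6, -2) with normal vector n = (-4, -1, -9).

The plane through P with normal n = (a, b, c) satisfies n·(r - P) = 0,
i.e. ax + by + cz = a·x₀ + b·y₀ + c·z₀.
d = (-4)·(-10) + (-1)·6 + (-9)·(-2)
  = 40 - 6 + 18
  = 52
Equation: -4x - y - 9z = 52

-4x - y - 9z = 52


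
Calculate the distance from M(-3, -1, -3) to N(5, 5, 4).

d = √[(x₂-x₁)² + (y₂-y₁)² + (z₂-z₁)²]
  = √[8² + 6² + 7²]
  = √[64 + 36 + 49]
  = √149
  ≈ 12.21

12.21


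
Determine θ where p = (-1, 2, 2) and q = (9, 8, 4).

p·q = (-1)·9 + 2·8 + 2·4 = -9 + 16 + 8 = 15
|p| = √((-1)² + 2² + 2²) = √9 ≈ 3
|q| = √(9² + 8² + 4²) = √161 ≈ 12.69
cos θ = (p·q)/(|p||q|) = 15/(3·12.69) ≈ 0.3941
θ = arccos(0.3941) ≈ 66.79°

66.79°


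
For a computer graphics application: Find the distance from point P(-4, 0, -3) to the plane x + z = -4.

distance = |a·x₀ + b·y₀ + c·z₀ - d| / √(a² + b² + c²)
  = |1·(-4) + 0·0 + 1·(-3) - (-4)| / √(1² + 0² + 1²)
  = |-4 + 0 - 3 + 4| / √(1 + 0 + 1)
  = |-3| / √2
  = 3 / 1.414
  ≈ 2.121

2.121


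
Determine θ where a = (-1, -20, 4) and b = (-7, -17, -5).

a·b = (-1)·(-7) + (-20)·(-17) + 4·(-5) = 7 + 340 - 20 = 327
|a| = √((-1)² + (-20)² + 4²) = √417 ≈ 20.42
|b| = √((-7)² + (-17)² + (-5)²) = √363 ≈ 19.05
cos θ = (a·b)/(|a||b|) = 327/(20.42·19.05) ≈ 0.8405
θ = arccos(0.8405) ≈ 32.81°

32.81°


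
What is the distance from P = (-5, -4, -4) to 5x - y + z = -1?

distance = |a·x₀ + b·y₀ + c·z₀ - d| / √(a² + b² + c²)
  = |5·(-5) + (-1)·(-4) + 1·(-4) - (-1)| / √(5² + (-1)² + 1²)
  = |-25 + 4 - 4 + 1| / √(25 + 1 + 1)
  = |-24| / √27
  = 24 / 5.196
  ≈ 4.619

4.619


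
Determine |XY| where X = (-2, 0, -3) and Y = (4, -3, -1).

d = √[(x₂-x₁)² + (y₂-y₁)² + (z₂-z₁)²]
  = √[6² + (-3)² + 2²]
  = √[36 + 9 + 4]
  = √49
  ≈ 7

7


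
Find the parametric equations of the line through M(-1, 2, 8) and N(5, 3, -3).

Direction vector d = N - M = (5 + 1, 3 - 2, -3 - 8) = (6, 1, -11)
Parametric form r = M + t·d:
x = -1 + 6t, y = 2 + t, z = 8 - 11t

x = -1 + 6t, y = 2 + t, z = 8 - 11t


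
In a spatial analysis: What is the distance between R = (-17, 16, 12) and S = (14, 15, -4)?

d = √[(x₂-x₁)² + (y₂-y₁)² + (z₂-z₁)²]
  = √[31² + (-1)² + (-16)²]
  = √[961 + 1 + 256]
  = √1218
  ≈ 34.9

34.9


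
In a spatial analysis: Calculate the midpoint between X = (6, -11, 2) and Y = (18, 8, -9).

M = ((x₁+x₂)/2, (y₁+y₂)/2, (z₁+z₂)/2)
  = ((6 + 18)/2, (-11 + 8)/2, (2 - 9)/2)
  = (24/2, -3/2, -7/2)
  = (12, -1.5, -3.5)

(12, -1.5, -3.5)


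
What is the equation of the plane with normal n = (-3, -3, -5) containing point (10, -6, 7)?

The plane through P with normal n = (a, b, c) satisfies n·(r - P) = 0,
i.e. ax + by + cz = a·x₀ + b·y₀ + c·z₀.
d = (-3)·10 + (-3)·(-6) + (-5)·7
  = -30 + 18 - 35
  = -47
Equation: -3x - 3y - 5z = -47

-3x - 3y - 5z = -47


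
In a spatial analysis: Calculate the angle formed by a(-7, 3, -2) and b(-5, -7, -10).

a·b = (-7)·(-5) + 3·(-7) + (-2)·(-10) = 35 - 21 + 20 = 34
|a| = √((-7)² + 3² + (-2)²) = √62 ≈ 7.874
|b| = √((-5)² + (-7)² + (-10)²) = √174 ≈ 13.19
cos θ = (a·b)/(|a||b|) = 34/(7.874·13.19) ≈ 0.3273
θ = arccos(0.3273) ≈ 70.89°

70.89°


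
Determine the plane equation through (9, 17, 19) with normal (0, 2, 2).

The plane through P with normal n = (a, b, c) satisfies n·(r - P) = 0,
i.e. ax + by + cz = a·x₀ + b·y₀ + c·z₀.
d = 0·9 + 2·17 + 2·19
  = 0 + 34 + 38
  = 72
Equation: 2y + 2z = 72

2y + 2z = 72


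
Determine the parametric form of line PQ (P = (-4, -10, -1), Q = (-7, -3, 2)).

Direction vector d = Q - P = (-7 + 4, -3 + 10, 2 + 1) = (-3, 7, 3)
Parametric form r = P + t·d:
x = -4 - 3t, y = -10 + 7t, z = -1 + 3t

x = -4 - 3t, y = -10 + 7t, z = -1 + 3t


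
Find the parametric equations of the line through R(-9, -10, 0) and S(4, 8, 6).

Direction vector d = S - R = (4 + 9, 8 + 10, 6 + 0) = (13, 18, 6)
Parametric form r = R + t·d:
x = -9 + 13t, y = -10 + 18t, z = 0 + 6t

x = -9 + 13t, y = -10 + 18t, z = 0 + 6t


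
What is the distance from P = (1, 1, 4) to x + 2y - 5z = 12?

distance = |a·x₀ + b·y₀ + c·z₀ - d| / √(a² + b² + c²)
  = |1·1 + 2·1 + (-5)·4 - 12| / √(1² + 2² + (-5)²)
  = |1 + 2 - 20 - 12| / √(1 + 4 + 25)
  = |-29| / √30
  = 29 / 5.477
  ≈ 5.295

5.295


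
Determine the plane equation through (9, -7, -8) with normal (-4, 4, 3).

The plane through P with normal n = (a, b, c) satisfies n·(r - P) = 0,
i.e. ax + by + cz = a·x₀ + b·y₀ + c·z₀.
d = (-4)·9 + 4·(-7) + 3·(-8)
  = -36 - 28 - 24
  = -88
Equation: -4x + 4y + 3z = -88

-4x + 4y + 3z = -88


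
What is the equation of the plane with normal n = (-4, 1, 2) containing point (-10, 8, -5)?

The plane through P with normal n = (a, b, c) satisfies n·(r - P) = 0,
i.e. ax + by + cz = a·x₀ + b·y₀ + c·z₀.
d = (-4)·(-10) + 1·8 + 2·(-5)
  = 40 + 8 - 10
  = 38
Equation: -4x + y + 2z = 38

-4x + y + 2z = 38


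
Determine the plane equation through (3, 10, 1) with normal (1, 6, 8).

The plane through P with normal n = (a, b, c) satisfies n·(r - P) = 0,
i.e. ax + by + cz = a·x₀ + b·y₀ + c·z₀.
d = 1·3 + 6·10 + 8·1
  = 3 + 60 + 8
  = 71
Equation: x + 6y + 8z = 71

x + 6y + 8z = 71


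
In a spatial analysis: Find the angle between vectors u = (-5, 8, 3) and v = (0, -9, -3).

u·v = (-5)·0 + 8·(-9) + 3·(-3) = 0 - 72 - 9 = -81
|u| = √((-5)² + 8² + 3²) = √98 ≈ 9.899
|v| = √(0² + (-9)² + (-3)²) = √90 ≈ 9.487
cos θ = (u·v)/(|u||v|) = -81/(9.899·9.487) ≈ -0.8625
θ = arccos(-0.8625) ≈ 149.6°

149.6°


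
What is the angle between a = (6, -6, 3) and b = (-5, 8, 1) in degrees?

a·b = 6·(-5) + (-6)·8 + 3·1 = -30 - 48 + 3 = -75
|a| = √(6² + (-6)² + 3²) = √81 ≈ 9
|b| = √((-5)² + 8² + 1²) = √90 ≈ 9.487
cos θ = (a·b)/(|a||b|) = -75/(9·9.487) ≈ -0.8784
θ = arccos(-0.8784) ≈ 151.5°

151.5°


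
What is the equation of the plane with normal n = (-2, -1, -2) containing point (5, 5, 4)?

The plane through P with normal n = (a, b, c) satisfies n·(r - P) = 0,
i.e. ax + by + cz = a·x₀ + b·y₀ + c·z₀.
d = (-2)·5 + (-1)·5 + (-2)·4
  = -10 - 5 - 8
  = -23
Equation: -2x - y - 2z = -23

-2x - y - 2z = -23


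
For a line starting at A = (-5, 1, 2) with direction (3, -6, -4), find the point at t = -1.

P(t) = A + t·d
  = (-5 + 3·(-1), 1 + (-6)·(-1), 2 + (-4)·(-1))
  = (-5 - 3, 1 + 6, 2 + 4)
  = (-8, 7, 6)

(-8, 7, 6)


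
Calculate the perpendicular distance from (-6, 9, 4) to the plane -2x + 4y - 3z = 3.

distance = |a·x₀ + b·y₀ + c·z₀ - d| / √(a² + b² + c²)
  = |(-2)·(-6) + 4·9 + (-3)·4 - 3| / √((-2)² + 4² + (-3)²)
  = |12 + 36 - 12 - 3| / √(4 + 16 + 9)
  = |33| / √29
  = 33 / 5.385
  ≈ 6.128

6.128


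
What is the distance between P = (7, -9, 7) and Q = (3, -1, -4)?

d = √[(x₂-x₁)² + (y₂-y₁)² + (z₂-z₁)²]
  = √[(-4)² + 8² + (-11)²]
  = √[16 + 64 + 121]
  = √201
  ≈ 14.18

14.18


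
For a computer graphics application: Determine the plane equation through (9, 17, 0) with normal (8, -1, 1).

The plane through P with normal n = (a, b, c) satisfies n·(r - P) = 0,
i.e. ax + by + cz = a·x₀ + b·y₀ + c·z₀.
d = 8·9 + (-1)·17 + 1·0
  = 72 - 17 + 0
  = 55
Equation: 8x - y + z = 55

8x - y + z = 55


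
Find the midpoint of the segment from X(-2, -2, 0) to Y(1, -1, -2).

M = ((x₁+x₂)/2, (y₁+y₂)/2, (z₁+z₂)/2)
  = ((-2 + 1)/2, (-2 - 1)/2, (0 - 2)/2)
  = (-1/2, -3/2, -2/2)
  = (-0.5, -1.5, -1)

(-0.5, -1.5, -1)


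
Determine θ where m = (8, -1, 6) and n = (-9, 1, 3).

m·n = 8·(-9) + (-1)·1 + 6·3 = -72 - 1 + 18 = -55
|m| = √(8² + (-1)² + 6²) = √101 ≈ 10.05
|n| = √((-9)² + 1² + 3²) = √91 ≈ 9.539
cos θ = (m·n)/(|m||n|) = -55/(10.05·9.539) ≈ -0.5737
θ = arccos(-0.5737) ≈ 125°

125°


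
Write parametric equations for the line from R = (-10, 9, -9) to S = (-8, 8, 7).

Direction vector d = S - R = (-8 + 10, 8 - 9, 7 + 9) = (2, -1, 16)
Parametric form r = R + t·d:
x = -10 + 2t, y = 9 - t, z = -9 + 16t

x = -10 + 2t, y = 9 - t, z = -9 + 16t


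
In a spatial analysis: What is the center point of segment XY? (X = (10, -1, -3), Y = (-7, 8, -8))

M = ((x₁+x₂)/2, (y₁+y₂)/2, (z₁+z₂)/2)
  = ((10 - 7)/2, (-1 + 8)/2, (-3 - 8)/2)
  = (3/2, 7/2, -11/2)
  = (1.5, 3.5, -5.5)

(1.5, 3.5, -5.5)


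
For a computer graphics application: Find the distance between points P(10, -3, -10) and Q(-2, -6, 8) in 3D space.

d = √[(x₂-x₁)² + (y₂-y₁)² + (z₂-z₁)²]
  = √[(-12)² + (-3)² + 18²]
  = √[144 + 9 + 324]
  = √477
  ≈ 21.84

21.84


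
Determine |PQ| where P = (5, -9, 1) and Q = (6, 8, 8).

d = √[(x₂-x₁)² + (y₂-y₁)² + (z₂-z₁)²]
  = √[1² + 17² + 7²]
  = √[1 + 289 + 49]
  = √339
  ≈ 18.41

18.41


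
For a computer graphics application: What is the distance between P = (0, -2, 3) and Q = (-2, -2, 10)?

d = √[(x₂-x₁)² + (y₂-y₁)² + (z₂-z₁)²]
  = √[(-2)² + 0² + 7²]
  = √[4 + 0 + 49]
  = √53
  ≈ 7.28

7.28


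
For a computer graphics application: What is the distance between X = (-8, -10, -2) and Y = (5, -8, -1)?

d = √[(x₂-x₁)² + (y₂-y₁)² + (z₂-z₁)²]
  = √[13² + 2² + 1²]
  = √[169 + 4 + 1]
  = √174
  ≈ 13.19

13.19


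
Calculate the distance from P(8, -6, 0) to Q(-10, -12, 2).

d = √[(x₂-x₁)² + (y₂-y₁)² + (z₂-z₁)²]
  = √[(-18)² + (-6)² + 2²]
  = √[324 + 36 + 4]
  = √364
  ≈ 19.08

19.08


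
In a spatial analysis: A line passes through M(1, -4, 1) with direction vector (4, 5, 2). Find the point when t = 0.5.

P(t) = M + t·d
  = (1 + 4·0.5, -4 + 5·0.5, 1 + 2·0.5)
  = (1 + 2, -4 + 2.5, 1 + 1)
  = (3, -1.5, 2)

(3, -1.5, 2)


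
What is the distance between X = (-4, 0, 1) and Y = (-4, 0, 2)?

d = √[(x₂-x₁)² + (y₂-y₁)² + (z₂-z₁)²]
  = √[0² + 0² + 1²]
  = √[0 + 0 + 1]
  = √1
  ≈ 1

1


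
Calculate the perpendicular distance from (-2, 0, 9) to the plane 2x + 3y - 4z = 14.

distance = |a·x₀ + b·y₀ + c·z₀ - d| / √(a² + b² + c²)
  = |2·(-2) + 3·0 + (-4)·9 - 14| / √(2² + 3² + (-4)²)
  = |-4 + 0 - 36 - 14| / √(4 + 9 + 16)
  = |-54| / √29
  = 54 / 5.385
  ≈ 10.03

10.03


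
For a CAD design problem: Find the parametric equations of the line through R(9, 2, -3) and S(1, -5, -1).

Direction vector d = S - R = (1 - 9, -5 - 2, -1 + 3) = (-8, -7, 2)
Parametric form r = R + t·d:
x = 9 - 8t, y = 2 - 7t, z = -3 + 2t

x = 9 - 8t, y = 2 - 7t, z = -3 + 2t


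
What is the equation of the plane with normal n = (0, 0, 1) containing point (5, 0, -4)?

The plane through P with normal n = (a, b, c) satisfies n·(r - P) = 0,
i.e. ax + by + cz = a·x₀ + b·y₀ + c·z₀.
d = 0·5 + 0·0 + 1·(-4)
  = 0 + 0 - 4
  = -4
Equation: z = -4

z = -4


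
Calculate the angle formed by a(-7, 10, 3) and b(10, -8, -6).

a·b = (-7)·10 + 10·(-8) + 3·(-6) = -70 - 80 - 18 = -168
|a| = √((-7)² + 10² + 3²) = √158 ≈ 12.57
|b| = √(10² + (-8)² + (-6)²) = √200 ≈ 14.14
cos θ = (a·b)/(|a||b|) = -168/(12.57·14.14) ≈ -0.9451
θ = arccos(-0.9451) ≈ 160.9°

160.9°


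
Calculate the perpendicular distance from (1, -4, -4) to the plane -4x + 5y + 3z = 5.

distance = |a·x₀ + b·y₀ + c·z₀ - d| / √(a² + b² + c²)
  = |(-4)·1 + 5·(-4) + 3·(-4) - 5| / √((-4)² + 5² + 3²)
  = |-4 - 20 - 12 - 5| / √(16 + 25 + 9)
  = |-41| / √50
  = 41 / 7.071
  ≈ 5.798

5.798


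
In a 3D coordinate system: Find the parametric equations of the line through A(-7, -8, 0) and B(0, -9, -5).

Direction vector d = B - A = (0 + 7, -9 + 8, -5 + 0) = (7, -1, -5)
Parametric form r = A + t·d:
x = -7 + 7t, y = -8 - t, z = 0 - 5t

x = -7 + 7t, y = -8 - t, z = 0 - 5t


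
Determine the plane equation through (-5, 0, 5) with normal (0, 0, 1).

The plane through P with normal n = (a, b, c) satisfies n·(r - P) = 0,
i.e. ax + by + cz = a·x₀ + b·y₀ + c·z₀.
d = 0·(-5) + 0·0 + 1·5
  = 0 + 0 + 5
  = 5
Equation: z = 5

z = 5


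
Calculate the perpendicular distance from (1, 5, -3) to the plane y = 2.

distance = |a·x₀ + b·y₀ + c·z₀ - d| / √(a² + b² + c²)
  = |0·1 + 1·5 + 0·(-3) - 2| / √(0² + 1² + 0²)
  = |0 + 5 + 0 - 2| / √(0 + 1 + 0)
  = |3| / √1
  = 3 / 1
  ≈ 3

3


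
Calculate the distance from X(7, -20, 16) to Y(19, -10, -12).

d = √[(x₂-x₁)² + (y₂-y₁)² + (z₂-z₁)²]
  = √[12² + 10² + (-28)²]
  = √[144 + 100 + 784]
  = √1028
  ≈ 32.06

32.06


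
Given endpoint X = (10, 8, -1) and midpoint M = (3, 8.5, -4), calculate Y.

Y = 2M - X
  = (2·3 - 10, 2·8.5 - 8, 2·(-4) - (-1))
  = (6 - 10, 17 - 8, -8 + 1)
  = (-4, 9, -7)

(-4, 9, -7)


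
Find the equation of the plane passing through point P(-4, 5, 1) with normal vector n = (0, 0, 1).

The plane through P with normal n = (a, b, c) satisfies n·(r - P) = 0,
i.e. ax + by + cz = a·x₀ + b·y₀ + c·z₀.
d = 0·(-4) + 0·5 + 1·1
  = 0 + 0 + 1
  = 1
Equation: z = 1

z = 1


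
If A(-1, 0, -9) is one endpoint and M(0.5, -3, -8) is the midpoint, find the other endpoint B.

B = 2M - A
  = (2·0.5 - (-1), 2·(-3) - 0, 2·(-8) - (-9))
  = (1 + 1, -6 + 0, -16 + 9)
  = (2, -6, -7)

(2, -6, -7)


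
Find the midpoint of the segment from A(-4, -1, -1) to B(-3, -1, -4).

M = ((x₁+x₂)/2, (y₁+y₂)/2, (z₁+z₂)/2)
  = ((-4 - 3)/2, (-1 - 1)/2, (-1 - 4)/2)
  = (-7/2, -2/2, -5/2)
  = (-3.5, -1, -2.5)

(-3.5, -1, -2.5)


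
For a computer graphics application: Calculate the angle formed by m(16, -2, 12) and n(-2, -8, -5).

m·n = 16·(-2) + (-2)·(-8) + 12·(-5) = -32 + 16 - 60 = -76
|m| = √(16² + (-2)² + 12²) = √404 ≈ 20.1
|n| = √((-2)² + (-8)² + (-5)²) = √93 ≈ 9.644
cos θ = (m·n)/(|m||n|) = -76/(20.1·9.644) ≈ -0.3921
θ = arccos(-0.3921) ≈ 113.1°

113.1°


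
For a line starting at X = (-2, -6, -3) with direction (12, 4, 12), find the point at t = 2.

P(t) = X + t·d
  = (-2 + 12·2, -6 + 4·2, -3 + 12·2)
  = (-2 + 24, -6 + 8, -3 + 24)
  = (22, 2, 21)

(22, 2, 21)


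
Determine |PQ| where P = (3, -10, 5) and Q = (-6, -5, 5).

d = √[(x₂-x₁)² + (y₂-y₁)² + (z₂-z₁)²]
  = √[(-9)² + 5² + 0²]
  = √[81 + 25 + 0]
  = √106
  ≈ 10.3

10.3


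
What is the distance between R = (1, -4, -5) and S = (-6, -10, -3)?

d = √[(x₂-x₁)² + (y₂-y₁)² + (z₂-z₁)²]
  = √[(-7)² + (-6)² + 2²]
  = √[49 + 36 + 4]
  = √89
  ≈ 9.434

9.434


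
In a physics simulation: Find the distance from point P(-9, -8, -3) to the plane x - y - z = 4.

distance = |a·x₀ + b·y₀ + c·z₀ - d| / √(a² + b² + c²)
  = |1·(-9) + (-1)·(-8) + (-1)·(-3) - 4| / √(1² + (-1)² + (-1)²)
  = |-9 + 8 + 3 - 4| / √(1 + 1 + 1)
  = |-2| / √3
  = 2 / 1.732
  ≈ 1.155

1.155


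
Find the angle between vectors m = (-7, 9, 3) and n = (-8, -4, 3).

m·n = (-7)·(-8) + 9·(-4) + 3·3 = 56 - 36 + 9 = 29
|m| = √((-7)² + 9² + 3²) = √139 ≈ 11.79
|n| = √((-8)² + (-4)² + 3²) = √89 ≈ 9.434
cos θ = (m·n)/(|m||n|) = 29/(11.79·9.434) ≈ 0.2607
θ = arccos(0.2607) ≈ 74.89°

74.89°


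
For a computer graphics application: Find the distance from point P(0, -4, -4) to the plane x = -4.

distance = |a·x₀ + b·y₀ + c·z₀ - d| / √(a² + b² + c²)
  = |1·0 + 0·(-4) + 0·(-4) - (-4)| / √(1² + 0² + 0²)
  = |0 + 0 + 0 + 4| / √(1 + 0 + 0)
  = |4| / √1
  = 4 / 1
  ≈ 4

4


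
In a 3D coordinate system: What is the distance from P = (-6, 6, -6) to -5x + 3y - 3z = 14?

distance = |a·x₀ + b·y₀ + c·z₀ - d| / √(a² + b² + c²)
  = |(-5)·(-6) + 3·6 + (-3)·(-6) - 14| / √((-5)² + 3² + (-3)²)
  = |30 + 18 + 18 - 14| / √(25 + 9 + 9)
  = |52| / √43
  = 52 / 6.557
  ≈ 7.93

7.93


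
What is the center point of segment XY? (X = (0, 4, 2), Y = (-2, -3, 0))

M = ((x₁+x₂)/2, (y₁+y₂)/2, (z₁+z₂)/2)
  = ((0 - 2)/2, (4 - 3)/2, (2 + 0)/2)
  = (-2/2, 1/2, 2/2)
  = (-1, 0.5, 1)

(-1, 0.5, 1)


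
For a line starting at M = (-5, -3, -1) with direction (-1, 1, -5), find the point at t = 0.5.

P(t) = M + t·d
  = (-5 + (-1)·0.5, -3 + 1·0.5, -1 + (-5)·0.5)
  = (-5 - 0.5, -3 + 0.5, -1 - 2.5)
  = (-5.5, -2.5, -3.5)

(-5.5, -2.5, -3.5)


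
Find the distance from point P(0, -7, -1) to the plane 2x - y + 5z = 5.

distance = |a·x₀ + b·y₀ + c·z₀ - d| / √(a² + b² + c²)
  = |2·0 + (-1)·(-7) + 5·(-1) - 5| / √(2² + (-1)² + 5²)
  = |0 + 7 - 5 - 5| / √(4 + 1 + 25)
  = |-3| / √30
  = 3 / 5.477
  ≈ 0.5477

0.5477


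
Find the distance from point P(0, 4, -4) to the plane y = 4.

distance = |a·x₀ + b·y₀ + c·z₀ - d| / √(a² + b² + c²)
  = |0·0 + 1·4 + 0·(-4) - 4| / √(0² + 1² + 0²)
  = |0 + 4 + 0 - 4| / √(0 + 1 + 0)
  = |0| / √1
  = 0 / 1
  ≈ 0

0


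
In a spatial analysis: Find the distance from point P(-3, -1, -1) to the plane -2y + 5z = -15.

distance = |a·x₀ + b·y₀ + c·z₀ - d| / √(a² + b² + c²)
  = |0·(-3) + (-2)·(-1) + 5·(-1) - (-15)| / √(0² + (-2)² + 5²)
  = |0 + 2 - 5 + 15| / √(0 + 4 + 25)
  = |12| / √29
  = 12 / 5.385
  ≈ 2.228

2.228


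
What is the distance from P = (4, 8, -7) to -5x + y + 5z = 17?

distance = |a·x₀ + b·y₀ + c·z₀ - d| / √(a² + b² + c²)
  = |(-5)·4 + 1·8 + 5·(-7) - 17| / √((-5)² + 1² + 5²)
  = |-20 + 8 - 35 - 17| / √(25 + 1 + 25)
  = |-64| / √51
  = 64 / 7.141
  ≈ 8.962

8.962


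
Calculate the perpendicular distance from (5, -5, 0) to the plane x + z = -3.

distance = |a·x₀ + b·y₀ + c·z₀ - d| / √(a² + b² + c²)
  = |1·5 + 0·(-5) + 1·0 - (-3)| / √(1² + 0² + 1²)
  = |5 + 0 + 0 + 3| / √(1 + 0 + 1)
  = |8| / √2
  = 8 / 1.414
  ≈ 5.657

5.657


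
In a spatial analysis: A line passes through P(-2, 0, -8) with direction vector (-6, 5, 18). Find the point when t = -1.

P(t) = P + t·d
  = (-2 + (-6)·(-1), 0 + 5·(-1), -8 + 18·(-1))
  = (-2 + 6, 0 - 5, -8 - 18)
  = (4, -5, -26)

(4, -5, -26)


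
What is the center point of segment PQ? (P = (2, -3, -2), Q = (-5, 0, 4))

M = ((x₁+x₂)/2, (y₁+y₂)/2, (z₁+z₂)/2)
  = ((2 - 5)/2, (-3 + 0)/2, (-2 + 4)/2)
  = (-3/2, -3/2, 2/2)
  = (-1.5, -1.5, 1)

(-1.5, -1.5, 1)


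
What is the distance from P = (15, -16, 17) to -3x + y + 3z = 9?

distance = |a·x₀ + b·y₀ + c·z₀ - d| / √(a² + b² + c²)
  = |(-3)·15 + 1·(-16) + 3·17 - 9| / √((-3)² + 1² + 3²)
  = |-45 - 16 + 51 - 9| / √(9 + 1 + 9)
  = |-19| / √19
  = 19 / 4.359
  ≈ 4.359

4.359


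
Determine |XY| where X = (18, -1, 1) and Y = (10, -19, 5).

d = √[(x₂-x₁)² + (y₂-y₁)² + (z₂-z₁)²]
  = √[(-8)² + (-18)² + 4²]
  = √[64 + 324 + 16]
  = √404
  ≈ 20.1

20.1


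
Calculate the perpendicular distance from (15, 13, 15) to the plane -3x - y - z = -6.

distance = |a·x₀ + b·y₀ + c·z₀ - d| / √(a² + b² + c²)
  = |(-3)·15 + (-1)·13 + (-1)·15 - (-6)| / √((-3)² + (-1)² + (-1)²)
  = |-45 - 13 - 15 + 6| / √(9 + 1 + 1)
  = |-67| / √11
  = 67 / 3.317
  ≈ 20.2

20.2


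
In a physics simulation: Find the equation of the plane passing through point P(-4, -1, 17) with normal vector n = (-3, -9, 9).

The plane through P with normal n = (a, b, c) satisfies n·(r - P) = 0,
i.e. ax + by + cz = a·x₀ + b·y₀ + c·z₀.
d = (-3)·(-4) + (-9)·(-1) + 9·17
  = 12 + 9 + 153
  = 174
Equation: -3x - 9y + 9z = 174

-3x - 9y + 9z = 174


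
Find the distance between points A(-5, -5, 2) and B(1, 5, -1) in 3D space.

d = √[(x₂-x₁)² + (y₂-y₁)² + (z₂-z₁)²]
  = √[6² + 10² + (-3)²]
  = √[36 + 100 + 9]
  = √145
  ≈ 12.04

12.04


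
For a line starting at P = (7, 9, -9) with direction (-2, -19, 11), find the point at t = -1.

P(t) = P + t·d
  = (7 + (-2)·(-1), 9 + (-19)·(-1), -9 + 11·(-1))
  = (7 + 2, 9 + 19, -9 - 11)
  = (9, 28, -20)

(9, 28, -20)


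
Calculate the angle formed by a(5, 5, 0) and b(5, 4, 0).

a·b = 5·5 + 5·4 + 0·0 = 25 + 20 + 0 = 45
|a| = √(5² + 5² + 0²) = √50 ≈ 7.071
|b| = √(5² + 4² + 0²) = √41 ≈ 6.403
cos θ = (a·b)/(|a||b|) = 45/(7.071·6.403) ≈ 0.9939
θ = arccos(0.9939) ≈ 6.34°

6.34°


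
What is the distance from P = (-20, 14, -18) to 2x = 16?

distance = |a·x₀ + b·y₀ + c·z₀ - d| / √(a² + b² + c²)
  = |2·(-20) + 0·14 + 0·(-18) - 16| / √(2² + 0² + 0²)
  = |-40 + 0 + 0 - 16| / √(4 + 0 + 0)
  = |-56| / √4
  = 56 / 2
  ≈ 28

28


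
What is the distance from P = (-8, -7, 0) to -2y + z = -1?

distance = |a·x₀ + b·y₀ + c·z₀ - d| / √(a² + b² + c²)
  = |0·(-8) + (-2)·(-7) + 1·0 - (-1)| / √(0² + (-2)² + 1²)
  = |0 + 14 + 0 + 1| / √(0 + 4 + 1)
  = |15| / √5
  = 15 / 2.236
  ≈ 6.708

6.708


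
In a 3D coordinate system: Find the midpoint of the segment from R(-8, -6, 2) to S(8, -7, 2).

M = ((x₁+x₂)/2, (y₁+y₂)/2, (z₁+z₂)/2)
  = ((-8 + 8)/2, (-6 - 7)/2, (2 + 2)/2)
  = (0/2, -13/2, 4/2)
  = (0, -6.5, 2)

(0, -6.5, 2)


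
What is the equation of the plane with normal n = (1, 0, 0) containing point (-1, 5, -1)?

The plane through P with normal n = (a, b, c) satisfies n·(r - P) = 0,
i.e. ax + by + cz = a·x₀ + b·y₀ + c·z₀.
d = 1·(-1) + 0·5 + 0·(-1)
  = -1 + 0 + 0
  = -1
Equation: x = -1

x = -1


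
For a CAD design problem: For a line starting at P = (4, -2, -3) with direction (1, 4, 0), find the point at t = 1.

P(t) = P + t·d
  = (4 + 1·1, -2 + 4·1, -3 + 0·1)
  = (4 + 1, -2 + 4, -3 + 0)
  = (5, 2, -3)

(5, 2, -3)


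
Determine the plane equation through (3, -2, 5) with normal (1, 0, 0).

The plane through P with normal n = (a, b, c) satisfies n·(r - P) = 0,
i.e. ax + by + cz = a·x₀ + b·y₀ + c·z₀.
d = 1·3 + 0·(-2) + 0·5
  = 3 + 0 + 0
  = 3
Equation: x = 3

x = 3


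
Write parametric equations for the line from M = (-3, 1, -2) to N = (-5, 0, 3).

Direction vector d = N - M = (-5 + 3, 0 - 1, 3 + 2) = (-2, -1, 5)
Parametric form r = M + t·d:
x = -3 - 2t, y = 1 - t, z = -2 + 5t

x = -3 - 2t, y = 1 - t, z = -2 + 5t


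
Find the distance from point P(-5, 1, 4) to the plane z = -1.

distance = |a·x₀ + b·y₀ + c·z₀ - d| / √(a² + b² + c²)
  = |0·(-5) + 0·1 + 1·4 - (-1)| / √(0² + 0² + 1²)
  = |0 + 0 + 4 + 1| / √(0 + 0 + 1)
  = |5| / √1
  = 5 / 1
  ≈ 5

5
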